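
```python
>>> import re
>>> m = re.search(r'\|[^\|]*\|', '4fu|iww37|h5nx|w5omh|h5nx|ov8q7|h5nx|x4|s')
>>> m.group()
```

'|iww37|'

`re.search` tries every starting position until one works.
The match spans [3:10] → '|iww37|'.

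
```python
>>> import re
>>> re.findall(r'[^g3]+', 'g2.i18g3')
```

['2.i18']

`findall` yields the raw match text (1 of them) because the pattern has no groups.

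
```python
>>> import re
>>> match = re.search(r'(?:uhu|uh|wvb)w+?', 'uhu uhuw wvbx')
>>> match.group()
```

'uhuw'

Unlike `match`, `search` isn't anchored — it looks for the pattern anywhere in the string.
The match spans [4:8] → 'uhuw'.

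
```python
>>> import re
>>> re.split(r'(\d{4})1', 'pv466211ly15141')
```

Because the pattern has a capturing group, `split` also inserts each captured text between the pieces.

['pv', '4662', '1ly', '1514', '']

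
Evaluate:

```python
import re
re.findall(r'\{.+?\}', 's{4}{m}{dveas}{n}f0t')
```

A non-greedy quantifier consumes as few characters as it can — just enough that the remainder of the pattern still matches from where it stops; whatever follows it matches normally.
With no groups in the pattern, `findall` gives back each whole match — 4 here.

['{4}', '{m}', '{dveas}', '{n}']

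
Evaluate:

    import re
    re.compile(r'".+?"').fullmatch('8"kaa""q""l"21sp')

`re.fullmatch` requires the pattern to consume the entire string.
Here the string isn't matched end-to-end, so the call returns None.

None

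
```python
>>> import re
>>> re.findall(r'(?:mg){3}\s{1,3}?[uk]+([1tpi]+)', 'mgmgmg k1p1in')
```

['1p1i']

The pattern matches the literal 'mg' repeated 3 times, then 1 to 3 of whitespace (lazy); then one or more of one of [uk]; then one or more of one of [1tpi] (captured).
Matches: at [0:12] match 'mgmgmg k1p1i', group 1 = '1p1i'.
With a single group, `findall` returns only what that group captured — 1 item.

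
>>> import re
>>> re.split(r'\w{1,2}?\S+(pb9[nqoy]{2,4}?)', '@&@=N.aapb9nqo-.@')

['@&@=', 'pb9nq', 'o-.@']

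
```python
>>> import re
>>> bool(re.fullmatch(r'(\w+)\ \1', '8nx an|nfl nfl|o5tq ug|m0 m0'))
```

False

A backreference is literal: `\1` must see the identical characters the first group matched.
`fullmatch` succeeds only if the pattern covers the string from start to end.
Here the pattern can't cover the whole string, so the call returns None, and `bool(None)` is False.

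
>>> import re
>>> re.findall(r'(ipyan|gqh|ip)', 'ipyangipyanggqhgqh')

['ipyan', 'ipyan', 'gqh', 'gqh']

The regex engine tests alternatives in the order written; an earlier branch that matches wins even if a later one would match more.
Matches: at [0:5] match 'ipyan', group 1 = 'ipyan'; at [6:11] match 'ipyan', group 1 = 'ipyan'; at [12:15] match 'gqh', group 1 = 'gqh'; at [15:18] match 'gqh', group 1 = 'gqh'.
One capturing group, so `findall` returns just the captured substring from each match — 4 in all.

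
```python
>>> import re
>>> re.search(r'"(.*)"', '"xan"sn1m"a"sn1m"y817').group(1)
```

'xan"sn1m"a"sn1m'

The match spans [0:17] → '"xan"sn1m"a"sn1m"'.
Captured: group 1 = 'xan"sn1m"a"sn1m'.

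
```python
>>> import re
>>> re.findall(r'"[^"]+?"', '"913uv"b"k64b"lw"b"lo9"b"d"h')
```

Walking the string: at [0:7] → '"913uv"'; at [8:14] → '"k64b"'; at [16:19] → '"b"'; at [22:25] → '"b"'.
With no groups in the pattern, `findall` gives back each whole match — 4 here.

['"913uv"', '"k64b"', '"b"', '"b"']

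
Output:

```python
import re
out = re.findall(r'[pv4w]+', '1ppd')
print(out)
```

['pp']

This matches one or more of one of [pv4w].
Scanning left to right: at [1:3] → 'pp'.
No capturing groups, so `findall` returns the 1 full match string.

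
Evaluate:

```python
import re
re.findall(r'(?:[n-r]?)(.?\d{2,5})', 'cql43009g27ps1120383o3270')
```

Pattern: optionally a character in [n-r] (non-capturing group); then optionally any character, then 2 to 5 of a digit (captured).
Matches: at [1:8] match 'ql43009', group 1 = 'l43009'; at [8:11] match 'g27', group 1 = 'g27'; at [11:18] match 'ps11203', group 1 = 's11203'; at [18:20] match '83', group 1 = '83'; at [20:25] match 'o3270', group 1 = '3270'.
One capturing group, so `findall` returns just the captured substring from each match — 5 in all.

['l43009', 'g27', 's11203', '83', '3270']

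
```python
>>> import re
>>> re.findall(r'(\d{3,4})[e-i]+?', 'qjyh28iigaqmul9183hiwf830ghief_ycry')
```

['9183', '830']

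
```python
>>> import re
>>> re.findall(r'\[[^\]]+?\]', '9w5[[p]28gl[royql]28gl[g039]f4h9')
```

Matches: at [3:7] → '[[p]'; at [11:18] → '[royql]'; at [22:28] → '[g039]'.
No capturing groups, so `findall` returns the 3 full match strings.

['[[p]', '[royql]', '[g039]']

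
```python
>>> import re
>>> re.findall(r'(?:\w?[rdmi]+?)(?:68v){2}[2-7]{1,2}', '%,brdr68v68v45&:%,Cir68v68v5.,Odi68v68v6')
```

['brdr68v68v45', 'Cir68v68v5', 'Odi68v68v6']

This matches optionally a word character, then one or more of one of [rdmi] (lazy) (non-capturing group); then the literal '68v' repeated 2 times, then 1 to 2 of a character in [2-7].
Scanning left to right: at [2:14] → 'brdr68v68v45'; at [18:28] → 'Cir68v68v5'; at [30:40] → 'Odi68v68v6'.
`findall` yields the raw match text (3 of them) because the pattern has no groups.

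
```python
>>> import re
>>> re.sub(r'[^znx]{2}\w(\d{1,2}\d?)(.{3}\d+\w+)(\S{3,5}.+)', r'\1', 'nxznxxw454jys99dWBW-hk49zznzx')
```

This matches exactly 2 of any character except [znx], then a word character; then 1 to 2 of a digit, then optionally a digit (captured); then exactly 3 of any character, then one or more of a digit, then one or more of a word character (captured); then 3 to 5 of a non-whitespace character, then one or more of any character (captured).
Matches: at [6:29] → 'w454jys99dWBW-hk49zznzx'.
Each match is replaced using the text its own group 1 captured.

'nxznxx4'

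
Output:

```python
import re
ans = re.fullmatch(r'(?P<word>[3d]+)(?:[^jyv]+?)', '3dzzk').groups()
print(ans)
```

('3d',)

Pattern: one or more of one of [3d] (captured as 'word'); then one or more of any character except [jyv] (lazy) (non-capturing group).
`fullmatch` succeeds only if the pattern covers the string from start to end.
The match spans [0:5] → '3dzzk'.
Captured: group 1 = '3d'.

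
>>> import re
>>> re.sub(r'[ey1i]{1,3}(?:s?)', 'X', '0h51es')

'0h5X'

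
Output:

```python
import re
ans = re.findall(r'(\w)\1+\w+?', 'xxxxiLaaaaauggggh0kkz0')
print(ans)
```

['x', 'a', 'g', 'k']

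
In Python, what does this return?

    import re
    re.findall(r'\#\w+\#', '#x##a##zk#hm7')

Matches: at [0:3] → '#x#'; at [3:6] → '#a#'; at [6:10] → '#zk#'.
With no groups in the pattern, `findall` gives back each whole match — 3 here.

['#x#', '#a#', '#zk#']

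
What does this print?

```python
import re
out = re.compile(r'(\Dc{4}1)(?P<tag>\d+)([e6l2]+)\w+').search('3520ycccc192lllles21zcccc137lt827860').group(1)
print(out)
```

Pattern: a non-digit, then exactly 4 of the literal 'c', then the literal '1' (captured); then one or more of a digit (captured as 'tag'); then one or more of one of [e6l2] (captured); then one or more of a word character.
`re.search` tries every starting position until one works.
The match spans [4:36] → 'ycccc192lllles21zcccc137lt827860'.
Captured: group 1 = 'ycccc1', group 2 = '92', group 3 = 'lllle'.

ycccc1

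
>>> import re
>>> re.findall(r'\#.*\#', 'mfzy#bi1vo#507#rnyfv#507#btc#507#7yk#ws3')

['#bi1vo#507#rnyfv#507#btc#507#7yk#']

With no groups in the pattern, `findall` gives back each whole match — 1 here.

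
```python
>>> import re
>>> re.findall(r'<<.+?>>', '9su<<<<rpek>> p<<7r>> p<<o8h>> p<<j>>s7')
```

['<<<<rpek>>', '<<7r>>', '<<o8h>>', '<<j>>']

With no groups in the pattern, `findall` gives back each whole match — 4 here.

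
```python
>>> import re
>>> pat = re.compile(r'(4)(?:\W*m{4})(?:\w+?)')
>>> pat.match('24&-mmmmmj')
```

None

`match` is anchored at position 0; if the pattern doesn't fit there, it returns None.
Here position 0 doesn't satisfy it, so the call returns None.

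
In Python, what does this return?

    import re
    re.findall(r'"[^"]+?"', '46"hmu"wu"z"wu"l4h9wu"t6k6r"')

['"hmu"', '"z"', '"l4h9wu"']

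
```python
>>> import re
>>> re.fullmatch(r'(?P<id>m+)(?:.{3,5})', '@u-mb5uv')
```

None

`fullmatch` succeeds only if the pattern covers the string from start to end.
Here the pattern can't cover the whole string, so the call returns None.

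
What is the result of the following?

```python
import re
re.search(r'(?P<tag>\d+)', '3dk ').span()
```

(0, 1)

The match spans [0:1] → '3'.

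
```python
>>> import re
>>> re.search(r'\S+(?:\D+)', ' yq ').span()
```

This matches one or more of a non-whitespace character; then one or more of a non-digit (non-capturing group).
The match spans [1:4] → 'yq '.

(1, 4)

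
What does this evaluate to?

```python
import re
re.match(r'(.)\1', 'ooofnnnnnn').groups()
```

After group 1 captures some text, `\1` only succeeds where that same text appears again.
With `match`, the pattern is implicitly anchored at the beginning.
The match spans [0:2] → 'oo'.
Captured: group 1 = 'o'.

('o',)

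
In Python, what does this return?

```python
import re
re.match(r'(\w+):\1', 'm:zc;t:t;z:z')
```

None

`\1` has to match the exact text group 1 already captured.
`re.match` won't scan ahead — the pattern has to work from the very first character.
Here position 0 doesn't satisfy it, so the call returns None.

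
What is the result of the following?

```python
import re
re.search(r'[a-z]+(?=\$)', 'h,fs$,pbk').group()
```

'fs'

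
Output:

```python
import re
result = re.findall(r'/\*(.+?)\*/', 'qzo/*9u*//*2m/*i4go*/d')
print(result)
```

['9u', '2m/*i4go']

Because the quantifier is non-greedy, it stops expanding at the earliest point where the rest of the pattern can succeed.
With a single group, `findall` returns only what that group captured — 2 items.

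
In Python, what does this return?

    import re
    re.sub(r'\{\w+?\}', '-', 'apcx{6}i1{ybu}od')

'apcx-i1-od'

Every occurrence is swapped for '-'.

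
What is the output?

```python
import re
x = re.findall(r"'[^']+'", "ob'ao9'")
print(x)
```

Scanning left to right: at [2:7] → "'ao9'".
`findall` yields the raw match text (1 of them) because the pattern has no groups.

["'ao9'"]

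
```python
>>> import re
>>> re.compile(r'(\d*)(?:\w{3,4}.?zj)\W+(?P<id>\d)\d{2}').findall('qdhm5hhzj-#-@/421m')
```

With 2 capturing groups, `findall` returns a 2-tuple per match.

[('', '4')]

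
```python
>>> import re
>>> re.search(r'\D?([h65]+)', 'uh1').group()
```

'uh'

The pattern matches optionally a non-digit; then one or more of one of [h65] (captured).
`re.search` tries every starting position until one works.
The match spans [0:2] → 'uh'.
Captured: group 1 = 'h'.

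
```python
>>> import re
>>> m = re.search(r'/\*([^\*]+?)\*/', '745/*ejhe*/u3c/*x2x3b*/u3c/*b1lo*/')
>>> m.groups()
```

('ejhe',)

The match spans [3:11] → '/*ejhe*/'.
Captured: group 1 = 'ejhe'.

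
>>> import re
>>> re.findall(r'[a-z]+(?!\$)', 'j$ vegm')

['vegm']

The negative lookaround is zero-width — it rules out positions where the adjacent text would match, without consuming anything.
Since nothing is captured, `findall` lists the 1 matched substring directly.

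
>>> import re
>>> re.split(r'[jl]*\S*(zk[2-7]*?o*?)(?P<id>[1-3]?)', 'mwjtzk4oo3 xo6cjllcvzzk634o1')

['', 'zk', '', '4oo3 ', 'zk', '', '634o1']

Pattern: zero or more of one of [jl], then zero or more of a non-whitespace character; then the literal 'zk', then zero or more of a character in [2-7] (lazy), then zero or more of the literal 'o' (lazy) (captured); then optionally a character in [1-3] (captured as 'id').
Matches to split on: at [0:6] → 'mwjtzk'; at [11:23] → 'xo6cjllcvzzk'.
The group in the pattern means `split` returns the separators' captures alongside the pieces.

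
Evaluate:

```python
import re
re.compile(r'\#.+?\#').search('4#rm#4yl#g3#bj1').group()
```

'#rm#'

With the lazy modifier that quantifier settles for the fewest repetitions that let the rest of the pattern succeed (the atoms after it are unaffected and can still be greedy).
`re.search` tries every starting position until one works.
The match spans [1:5] → '#rm#'.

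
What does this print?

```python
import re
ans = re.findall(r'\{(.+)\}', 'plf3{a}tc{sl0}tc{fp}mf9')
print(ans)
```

Scanning left to right: at [4:20] match '{a}tc{sl0}tc{fp}', group 1 = 'a}tc{sl0}tc{fp'.
One capturing group, so `findall` returns just the captured substring from the one match — 1 in all.

['a}tc{sl0}tc{fp']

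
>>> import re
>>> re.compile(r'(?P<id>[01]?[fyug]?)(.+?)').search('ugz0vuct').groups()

('u', 'g')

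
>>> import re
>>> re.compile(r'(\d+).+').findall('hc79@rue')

['79']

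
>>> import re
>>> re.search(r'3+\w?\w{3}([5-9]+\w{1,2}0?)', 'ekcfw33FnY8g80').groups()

The pattern matches one or more of a literal '3'; then optionally a word character, then exactly 3 of a word character; then one or more of a character in [5-9], then 1 to 2 of a word character, then optionally a literal '0' (captured).
`re.search` tries every starting position until one works.
The match spans [5:14] → '33FnY8g80'.
Captured: group 1 = '8g80'.

('8g80',)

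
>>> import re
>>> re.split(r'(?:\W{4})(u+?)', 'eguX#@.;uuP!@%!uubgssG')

With a capturing group present, the delimiter's captured portion is kept in the result list.

['eguX', 'u', 'uP', 'u', 'ubgssG']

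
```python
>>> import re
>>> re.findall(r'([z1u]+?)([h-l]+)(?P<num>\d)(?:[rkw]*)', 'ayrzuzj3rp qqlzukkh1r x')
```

3 groups means each result is a tuple of 3 captured strings — 2 here.

[('zuz', 'j', '3'), ('zu', 'kkh', '1')]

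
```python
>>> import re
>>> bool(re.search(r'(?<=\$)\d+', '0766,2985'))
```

Because the assertion is zero-width, the text it checks is not consumed and won't appear in the result.
Here the pattern never matches, so the call returns None, and `bool(None)` is False.

False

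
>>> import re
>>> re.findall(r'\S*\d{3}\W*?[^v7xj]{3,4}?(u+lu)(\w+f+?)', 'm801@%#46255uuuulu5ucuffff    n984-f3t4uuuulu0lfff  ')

[('ulu', '5ucuffff'), ('uuuulu', '0lfff')]

Pattern: zero or more of a non-whitespace character, then exactly 3 of a digit, then zero or more of a non-word character (lazy); then 3 to 4 of any character except [v7xj] (lazy); then one or more of a literal 'u', then the literal 'lu' (captured); then one or more of a word character, then one or more of the literal 'f' (lazy) (captured).
Scanning left to right: at [0:26] match 'm801@%#46255uuuulu5ucuffff', groups = ('ulu', '5ucuffff'); at [30:50] match 'n984-f3t4uuuulu0lfff', groups = ('uuuulu', '0lfff').
With 2 capturing groups, `findall` returns a 2-tuple per match.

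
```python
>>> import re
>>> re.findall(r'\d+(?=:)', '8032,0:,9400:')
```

['0', '9400']

The positive lookaround only admits positions where the adjacent text matches; those characters stay outside the span.
Since nothing is captured, `findall` lists the 2 matched substrings directly.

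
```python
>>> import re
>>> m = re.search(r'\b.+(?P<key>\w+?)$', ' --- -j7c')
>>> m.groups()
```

('c',)

Pattern: a word boundary (`\b`, zero-width); then one or more of any character; then one or more of a word character (lazy) (captured as 'key'); then anchored at the end.
`re.search` scans for the first position where the pattern succeeds.
The match spans [6:9] → 'j7c'.
Captured: group 1 = 'c'.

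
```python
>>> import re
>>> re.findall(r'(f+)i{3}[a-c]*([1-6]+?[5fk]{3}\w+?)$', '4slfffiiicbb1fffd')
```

[('fff', '1fffd')]

Pattern: one or more of a literal 'f' (captured); then exactly 3 of the literal 'i', then zero or more of a character in [a-c]; then one or more of a character in [1-6] (lazy), then exactly 3 of one of [5fk], then one or more of a word character (lazy) (captured); then anchored at the end.
Scanning left to right: at [3:17] match 'fffiiicbb1fffd', groups = ('fff', '1fffd').
With 2 capturing groups, `findall` returns a 2-tuple per match.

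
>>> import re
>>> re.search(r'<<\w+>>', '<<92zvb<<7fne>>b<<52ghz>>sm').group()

`re.search` scans for the first position where the pattern succeeds.
The match spans [7:15] → '<<7fne>>'.

'<<7fne>>'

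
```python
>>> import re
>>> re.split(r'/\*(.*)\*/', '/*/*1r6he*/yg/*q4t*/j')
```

Matches to split on: at [0:20] → '/*/*1r6he*/yg/*q4t*/'.
With a capturing group present, the delimiter's captured portion is kept in the result list.

['', '/*1r6he*/yg/*q4t', 'j']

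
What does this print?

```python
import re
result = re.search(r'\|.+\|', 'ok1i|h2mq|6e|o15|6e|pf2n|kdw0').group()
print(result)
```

|h2mq|6e|o15|6e|pf2n|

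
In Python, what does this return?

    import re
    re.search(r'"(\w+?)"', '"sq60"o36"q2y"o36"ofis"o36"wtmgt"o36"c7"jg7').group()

'"sq60"'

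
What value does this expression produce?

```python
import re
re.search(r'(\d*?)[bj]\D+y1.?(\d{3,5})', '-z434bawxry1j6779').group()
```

Pattern: zero or more of a digit (lazy) (captured); then one of [bj]; then one or more of a non-digit, then the literal 'y1', then optionally any character; then 3 to 5 of a digit (captured).
The match spans [2:17] → '434bawxry1j6779'.

'434bawxry1j6779'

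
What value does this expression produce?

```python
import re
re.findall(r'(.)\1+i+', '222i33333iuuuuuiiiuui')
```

After group 1 captures some text, `\1` only succeeds where that same text appears again.
Matches: at [0:4] match '222i', group 1 = '2'; at [4:10] match '33333i', group 1 = '3'; at [10:18] match 'uuuuuiii', group 1 = 'u'; at [18:21] match 'uui', group 1 = 'u'.
Because there's exactly one group, `findall` drops the full match and keeps group 1 from each hit.

['2', '3', 'u', 'u']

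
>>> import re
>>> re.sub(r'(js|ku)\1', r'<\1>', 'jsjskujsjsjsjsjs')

A backreference is literal: `\1` must see the identical characters the first group matched.
Matches: at [0:4] → 'jsjs'; at [6:10] → 'jsjs'; at [10:14] → 'jsjs'.
The replacement refers to a captured group, so each match is rewritten using its own captured text.

'<js>ku<js><js>js'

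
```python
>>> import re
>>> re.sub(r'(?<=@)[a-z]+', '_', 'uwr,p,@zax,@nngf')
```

The `(?=…)`/`(?<=…)` assertion just peeks at neighbouring text; it doesn't advance the match position.
Matches: at [7:10] → 'zax'; at [12:16] → 'nngf'.
`sub` substitutes '_' at each match site.

'uwr,p,@_,@_'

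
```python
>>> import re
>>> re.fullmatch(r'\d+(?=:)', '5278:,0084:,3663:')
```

None

The `(?=…)`/`(?<=…)` assertion just peeks at neighbouring text; it doesn't advance the match position.
`fullmatch` succeeds only if the pattern covers the string from start to end.
Here the string isn't matched end-to-end, so the call returns None.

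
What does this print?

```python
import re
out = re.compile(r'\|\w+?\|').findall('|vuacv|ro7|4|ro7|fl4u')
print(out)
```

['|vuacv|', '|4|']

No capturing groups, so `findall` returns the 2 full match strings.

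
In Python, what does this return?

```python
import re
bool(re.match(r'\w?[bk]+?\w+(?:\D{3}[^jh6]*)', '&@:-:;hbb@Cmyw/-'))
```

This matches optionally a word character, then one or more of one of [bk] (lazy), then one or more of a word character; then exactly 3 of a non-digit, then zero or more of any character except [jh6] (non-capturing group).
`re.match` only tries the pattern at the start of the string.
Here the pattern fails at index 0, so the call returns None, and `bool(None)` is False.

False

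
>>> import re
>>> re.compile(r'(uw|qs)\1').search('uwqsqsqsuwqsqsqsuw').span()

(2, 6)

A backreference is literal: `\1` must see the identical characters the first group matched.
Unlike `match`, `search` isn't anchored — it looks for the pattern anywhere in the string.
The match spans [2:6] → 'qsqs'.
Captured: group 1 = 'qs'.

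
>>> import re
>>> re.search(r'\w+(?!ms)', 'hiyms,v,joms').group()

'hiyms'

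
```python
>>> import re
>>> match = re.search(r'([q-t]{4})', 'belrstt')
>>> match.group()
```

Pattern: exactly 4 of a character in [q-t] (captured).
`re.search` scans for the first position where the pattern succeeds.
The match spans [3:7] → 'rstt'.
Captured: group 1 = 'rstt'.

'rstt'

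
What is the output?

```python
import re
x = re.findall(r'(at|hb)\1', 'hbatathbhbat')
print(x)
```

['at', 'hb']

`\1` is not a pattern — it's the concrete string captured by group 1, re-applied verbatim.
Matches: at [2:6] match 'atat', group 1 = 'at'; at [6:10] match 'hbhb', group 1 = 'hb'.
`findall` collects group 1 from each match (2 total).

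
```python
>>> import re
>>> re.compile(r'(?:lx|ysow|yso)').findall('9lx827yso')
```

Scanning left to right: at [1:3] → 'lx'; at [6:9] → 'yso'.
`findall` yields the raw match text (2 of them) because the pattern has no groups.

['lx', 'yso']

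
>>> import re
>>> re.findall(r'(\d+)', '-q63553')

['63553']

With a single group, `findall` returns only what that group captured — 1 item.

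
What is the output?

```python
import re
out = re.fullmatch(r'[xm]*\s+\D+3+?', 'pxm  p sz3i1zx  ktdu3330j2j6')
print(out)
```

None

This matches zero or more of one of [xm], then one or more of whitespace; then one or more of a non-digit, then one or more of the literal '3' (lazy).
`fullmatch` succeeds only if the pattern covers the string from start to end.
Here the string isn't matched end-to-end, so the call returns None.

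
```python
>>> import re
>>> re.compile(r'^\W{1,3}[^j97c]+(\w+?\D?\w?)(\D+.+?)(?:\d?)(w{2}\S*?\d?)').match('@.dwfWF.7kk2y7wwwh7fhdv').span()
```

This matches anchored at the start of the string; then 1 to 3 of a non-word character, then one or more of any character except [j97c]; then one or more of a word character (lazy), then optionally a non-digit, then optionally a word character (captured); then one or more of a non-digit, then one or more of any character (lazy) (captured); then optionally a digit (non-capturing group); then exactly 2 of the literal 'w', then zero or more of a non-whitespace character (lazy), then optionally a digit (captured).
A non-greedy quantifier consumes as few characters as it can — just enough that the remainder of the pattern still matches from where it stops; whatever follows it matches normally.
`re.match` only tries the pattern at the start of the string.
The match spans [0:16] → '@.dwfWF.7kk2y7ww'.
Captured: group 1 = '7k', group 2 = 'k2y', group 3 = 'ww'.

(0, 16)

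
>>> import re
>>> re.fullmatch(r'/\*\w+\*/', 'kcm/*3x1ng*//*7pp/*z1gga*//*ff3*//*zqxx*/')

`re.fullmatch` is like wrapping the pattern in `^…$` (in single-line mode).
Here the pattern can't cover the whole string, so the call returns None.

None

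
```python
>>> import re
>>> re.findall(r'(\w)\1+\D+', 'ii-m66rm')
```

['i', '6']

After group 1 captures some text, `\1` only succeeds where that same text appears again.
With a single group, `findall` returns only what that group captured — 2 items.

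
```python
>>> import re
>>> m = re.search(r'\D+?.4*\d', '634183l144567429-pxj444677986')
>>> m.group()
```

'l1445'

This matches one or more of a non-digit (lazy), then any character, then zero or more of the literal '4'; then a digit.
`re.search` scans for the first position where the pattern succeeds.
The match spans [6:11] → 'l1445'.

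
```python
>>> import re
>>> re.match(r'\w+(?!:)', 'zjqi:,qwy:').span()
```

(0, 3)

With `match`, the pattern is implicitly anchored at the beginning.
The match spans [0:3] → 'zjq'.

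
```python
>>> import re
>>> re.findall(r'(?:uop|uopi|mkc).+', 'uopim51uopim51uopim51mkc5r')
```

`findall` yields the raw match text (1 of them) because the pattern has no groups.

['uopim51uopim51uopim51mkc5r']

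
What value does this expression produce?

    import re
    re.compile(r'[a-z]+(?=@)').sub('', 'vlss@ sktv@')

'@ @'

The `(?=…)`/`(?<=…)` assertion just peeks at neighbouring text; it doesn't advance the match position.
`sub` substitutes '' at each match site.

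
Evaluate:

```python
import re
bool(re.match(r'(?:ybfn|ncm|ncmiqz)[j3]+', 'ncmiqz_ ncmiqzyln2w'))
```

`re.match` only tries the pattern at the start of the string.
Here position 0 doesn't satisfy it, so the call returns None, and `bool(None)` is False.

False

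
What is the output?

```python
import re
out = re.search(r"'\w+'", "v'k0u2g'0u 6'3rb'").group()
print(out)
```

'k0u2g'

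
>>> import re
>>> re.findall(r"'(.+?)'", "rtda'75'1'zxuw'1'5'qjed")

['75', 'zxuw', '5']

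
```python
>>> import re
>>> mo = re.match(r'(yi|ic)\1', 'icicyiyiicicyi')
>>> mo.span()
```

After group 1 captures some text, `\1` only succeeds where that same text appears again.
`match` is anchored at position 0; if the pattern doesn't fit there, it returns None.
The match spans [0:4] → 'icic'.
Captured: group 1 = 'ic'.

(0, 4)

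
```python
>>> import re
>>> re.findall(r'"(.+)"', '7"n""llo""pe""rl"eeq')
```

['n""llo""pe""rl']

Walking the string: at [1:17] match '"n""llo""pe""rl"', group 1 = 'n""llo""pe""rl'.
`findall` collects group 1 from the one match (1 total).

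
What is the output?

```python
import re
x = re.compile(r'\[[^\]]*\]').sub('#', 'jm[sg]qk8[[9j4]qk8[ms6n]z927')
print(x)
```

Matches: at [2:6] → '[sg]'; at [9:15] → '[[9j4]'; at [18:24] → '[ms6n]'.
`sub` substitutes '#' at each match site.

jm#qk8#qk8#z927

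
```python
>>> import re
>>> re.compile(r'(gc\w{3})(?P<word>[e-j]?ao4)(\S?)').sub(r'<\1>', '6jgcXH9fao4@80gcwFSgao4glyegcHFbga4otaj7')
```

'6j<gcXH9>80<gcwFS>lyegcHFbga4otaj7'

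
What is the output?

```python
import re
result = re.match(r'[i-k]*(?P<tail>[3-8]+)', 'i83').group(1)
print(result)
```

83

The match spans [0:3] → 'i83'.
Captured: group 1 = '83'.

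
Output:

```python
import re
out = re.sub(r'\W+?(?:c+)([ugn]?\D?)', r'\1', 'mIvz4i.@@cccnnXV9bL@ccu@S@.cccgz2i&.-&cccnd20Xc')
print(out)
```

mIvz4innXV9bLu@Sgz2ind20Xc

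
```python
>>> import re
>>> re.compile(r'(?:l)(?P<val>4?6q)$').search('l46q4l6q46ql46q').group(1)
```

'46q'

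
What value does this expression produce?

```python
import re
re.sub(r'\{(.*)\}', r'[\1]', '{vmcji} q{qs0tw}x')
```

'[vmcji} q{qs0tw]x'

Matches: at [0:16] → '{vmcji} q{qs0tw}'.
`\1` in the replacement pulls in group 1's text for each match.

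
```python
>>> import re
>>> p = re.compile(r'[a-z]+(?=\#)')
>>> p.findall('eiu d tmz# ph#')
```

['tmz', 'ph']

The positive lookaround only admits positions where the adjacent text matches; those characters stay outside the span.
`findall` yields the raw match text (2 of them) because the pattern has no groups.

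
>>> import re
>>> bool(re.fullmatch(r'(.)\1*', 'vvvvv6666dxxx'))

False

`re.fullmatch` requires the pattern to consume the entire string.
Here there's no way to consume every character, so the call returns None, and `bool(None)` is False.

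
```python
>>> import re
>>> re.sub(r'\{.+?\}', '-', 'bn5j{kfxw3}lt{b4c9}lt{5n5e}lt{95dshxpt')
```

'bn5j-lt-lt-lt{95dshxpt'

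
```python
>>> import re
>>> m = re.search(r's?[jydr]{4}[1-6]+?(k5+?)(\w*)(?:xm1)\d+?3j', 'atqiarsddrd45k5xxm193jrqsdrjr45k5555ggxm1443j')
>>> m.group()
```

'sddrd45k5xxm193jrqsdrjr45k5555ggxm1443j'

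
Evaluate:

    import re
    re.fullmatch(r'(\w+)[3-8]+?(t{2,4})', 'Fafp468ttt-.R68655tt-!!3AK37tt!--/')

`re.fullmatch` requires the pattern to consume the entire string.
Here the pattern can't cover the whole string, so the call returns None.

None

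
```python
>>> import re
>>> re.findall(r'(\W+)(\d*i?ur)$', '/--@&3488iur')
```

Pattern: one or more of a non-word character (captured); then zero or more of a digit, then optionally a literal 'i', then the literal 'ur' (captured); then anchored at the end.
`findall` packs the 2 group values into a tuple for every match.

[('/--@&', '3488iur')]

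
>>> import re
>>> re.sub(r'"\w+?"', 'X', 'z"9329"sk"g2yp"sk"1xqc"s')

Matches: at [1:7] → '"9329"'; at [9:15] → '"g2yp"'; at [17:23] → '"1xqc"'.
Each match is replaced by 'X'.

'zXskXskXs'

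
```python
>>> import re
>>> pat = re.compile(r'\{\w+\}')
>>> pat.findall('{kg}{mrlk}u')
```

['{kg}', '{mrlk}']

Since nothing is captured, `findall` lists the 2 matched substrings directly.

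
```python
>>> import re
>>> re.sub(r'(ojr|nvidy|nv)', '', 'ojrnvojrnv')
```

''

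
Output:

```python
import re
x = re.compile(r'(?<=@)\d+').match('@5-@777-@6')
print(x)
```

Because the assertion is zero-width, the text it checks is not consumed and won't appear in the result.
`re.match` only tries the pattern at the start of the string.
Here the pattern fails at index 0, so the call returns None.

None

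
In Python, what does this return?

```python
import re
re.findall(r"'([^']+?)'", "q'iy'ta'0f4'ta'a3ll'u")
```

Walking the string: at [1:5] match "'iy'", group 1 = 'iy'; at [7:12] match "'0f4'", group 1 = '0f4'; at [14:20] match "'a3ll'", group 1 = 'a3ll'.
With a single group, `findall` returns only what that group captured — 3 items.

['iy', '0f4', 'a3ll']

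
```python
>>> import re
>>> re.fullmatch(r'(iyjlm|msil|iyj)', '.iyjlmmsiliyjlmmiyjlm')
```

`re.fullmatch` requires the pattern to consume the entire string.
Here there's no way to consume every character, so the call returns None.

None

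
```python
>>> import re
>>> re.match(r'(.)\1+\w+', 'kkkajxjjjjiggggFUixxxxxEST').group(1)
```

The match spans [0:26] → 'kkkajxjjjjiggggFUixxxxxEST'.
Captured: group 1 = 'k'.

'k'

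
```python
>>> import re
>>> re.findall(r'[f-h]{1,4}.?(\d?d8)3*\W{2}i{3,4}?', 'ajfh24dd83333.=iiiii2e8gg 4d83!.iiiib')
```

['4d8']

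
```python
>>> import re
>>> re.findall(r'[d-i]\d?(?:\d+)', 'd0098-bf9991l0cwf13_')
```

['d0098', 'f9991', 'f13']

The pattern matches a character in [d-i], then optionally a digit; then one or more of a digit (non-capturing group).
`findall` yields the raw match text (3 of them) because the pattern has no groups.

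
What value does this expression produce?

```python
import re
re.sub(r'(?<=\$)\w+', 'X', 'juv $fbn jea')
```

'juv $X jea'

The lookaround is zero-width — it requires the adjacent text to match without consuming it, so the asserted text isn't part of the match.
Each match is replaced by 'X'.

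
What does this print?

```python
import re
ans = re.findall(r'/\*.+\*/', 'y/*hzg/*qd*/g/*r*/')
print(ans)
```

['/*hzg/*qd*/g/*r*/']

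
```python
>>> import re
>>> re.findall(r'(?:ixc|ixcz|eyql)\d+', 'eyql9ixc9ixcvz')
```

['eyql9', 'ixc9']

Matches: at [0:5] → 'eyql9'; at [5:9] → 'ixc9'.
No capturing groups, so `findall` returns the 2 full match strings.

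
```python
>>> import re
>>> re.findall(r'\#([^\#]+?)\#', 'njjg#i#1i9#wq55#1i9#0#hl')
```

With a single group, `findall` returns only what that group captured — 3 items.

['i', 'wq55', '0']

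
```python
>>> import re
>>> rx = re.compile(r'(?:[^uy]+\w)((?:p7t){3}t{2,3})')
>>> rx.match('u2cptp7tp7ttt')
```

This matches one or more of any character except [uy], then a word character (non-capturing group); then the literal 'p7t' repeated 3 times, then 2 to 3 of a literal 't' (captured).
`match` is anchored at position 0; if the pattern doesn't fit there, it returns None.
Here the pattern fails at index 0, so the call returns None.

None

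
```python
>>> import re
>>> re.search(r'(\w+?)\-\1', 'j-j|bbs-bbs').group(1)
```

'j'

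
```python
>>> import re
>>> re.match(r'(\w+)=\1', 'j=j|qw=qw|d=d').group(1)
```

'j'

The match spans [0:3] → 'j=j'.
Captured: group 1 = 'j'.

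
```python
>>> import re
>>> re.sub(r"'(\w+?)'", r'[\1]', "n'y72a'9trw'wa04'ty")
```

`\1` in the replacement pulls in group 1's text for each match.

'n[y72a]9trw[wa04]ty'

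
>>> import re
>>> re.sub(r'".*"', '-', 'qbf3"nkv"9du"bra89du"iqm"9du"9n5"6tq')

Matches: at [4:33] → '"nkv"9du"bra89du"iqm"9du"9n5"'.
`sub` substitutes '-' at each match site.

'qbf3-6tq'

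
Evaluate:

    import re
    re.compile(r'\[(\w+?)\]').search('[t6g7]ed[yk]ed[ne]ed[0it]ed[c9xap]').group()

'[t6g7]'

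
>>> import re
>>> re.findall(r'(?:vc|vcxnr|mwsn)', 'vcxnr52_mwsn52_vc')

['vc', 'mwsn', 'vc']

Alternation tries branches left to right and keeps the first one that lets the overall match succeed at that position.
Matches: at [0:2] → 'vc'; at [8:12] → 'mwsn'; at [15:17] → 'vc'.
No capturing groups, so `findall` returns the 3 full match strings.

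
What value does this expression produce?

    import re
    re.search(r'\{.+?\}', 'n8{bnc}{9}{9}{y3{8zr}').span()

With the lazy modifier that quantifier settles for the fewest repetitions that let the rest of the pattern succeed (the atoms after it are unaffected and can still be greedy).
`search` walks the string left to right and returns the first match it finds.
The match spans [2:7] → '{bnc}'.

(2, 7)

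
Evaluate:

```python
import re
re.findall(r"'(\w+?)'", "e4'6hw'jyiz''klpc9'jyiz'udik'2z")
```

['6hw', 'klpc9', 'udik']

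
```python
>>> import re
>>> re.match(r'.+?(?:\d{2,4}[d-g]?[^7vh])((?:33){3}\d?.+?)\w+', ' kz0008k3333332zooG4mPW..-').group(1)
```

'3333332z'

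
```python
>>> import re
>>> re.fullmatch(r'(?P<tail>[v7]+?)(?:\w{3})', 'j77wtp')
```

None

This matches one or more of one of [v7] (lazy) (captured as 'tail'); then exactly 3 of a word character (non-capturing group).
`re.fullmatch` requires the pattern to consume the entire string.
Here the string isn't matched end-to-end, so the call returns None.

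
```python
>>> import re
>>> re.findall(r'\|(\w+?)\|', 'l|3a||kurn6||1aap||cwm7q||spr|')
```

Scanning left to right: at [1:5] match '|3a|', group 1 = '3a'; at [5:12] match '|kurn6|', group 1 = 'kurn6'; at [12:18] match '|1aap|', group 1 = '1aap'; at [18:25] match '|cwm7q|', group 1 = 'cwm7q'; at [25:30] match '|spr|', group 1 = 'spr'.
One capturing group, so `findall` returns just the captured substring from each match — 5 in all.

['3a', 'kurn6', '1aap', 'cwm7q', 'spr']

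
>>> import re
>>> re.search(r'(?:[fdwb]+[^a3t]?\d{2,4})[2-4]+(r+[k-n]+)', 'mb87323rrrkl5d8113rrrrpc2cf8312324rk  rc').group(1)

'rrrkl'

The match spans [1:12] → 'b87323rrrkl'.
Captured: group 1 = 'rrrkl'.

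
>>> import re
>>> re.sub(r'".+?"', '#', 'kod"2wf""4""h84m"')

'kod###'

Because the quantifier is non-greedy, it stops expanding at the earliest point where the rest of the pattern can succeed.
Matches: at [3:8] → '"2wf"'; at [8:11] → '"4"'; at [11:17] → '"h84m"'.
Each match is replaced by '#'.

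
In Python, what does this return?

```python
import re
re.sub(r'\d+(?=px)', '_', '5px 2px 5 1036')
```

'_px _px 5 1036'

The `(?=…)`/`(?<=…)` assertion just peeks at neighbouring text; it doesn't advance the match position.
Matches: at [0:1] → '5'; at [4:5] → '2'.
Every occurrence is swapped for '_'.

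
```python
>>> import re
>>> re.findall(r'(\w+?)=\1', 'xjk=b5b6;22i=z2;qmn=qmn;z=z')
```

['qmn', 'z']

`\1` has to match the exact text group 1 already captured.
Because there's exactly one group, `findall` drops the full match and keeps group 1 from each hit.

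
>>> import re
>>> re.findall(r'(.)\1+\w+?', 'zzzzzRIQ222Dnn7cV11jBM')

`\1` is not a pattern — it's the concrete string captured by group 1, re-applied verbatim.
Walking the string: at [0:6] match 'zzzzzR', group 1 = 'z'; at [8:12] match '222D', group 1 = '2'; at [12:15] match 'nn7', group 1 = 'n'; at [17:20] match '11j', group 1 = '1'.
Because there's exactly one group, `findall` drops the full match and keeps group 1 from each hit.

['z', '2', 'n', '1']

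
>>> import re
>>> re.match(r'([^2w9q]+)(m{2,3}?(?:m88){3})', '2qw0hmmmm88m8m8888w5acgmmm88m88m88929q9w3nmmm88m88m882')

None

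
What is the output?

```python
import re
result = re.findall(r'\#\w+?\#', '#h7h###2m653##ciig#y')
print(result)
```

['#h7h#', '#2m653#', '#ciig#']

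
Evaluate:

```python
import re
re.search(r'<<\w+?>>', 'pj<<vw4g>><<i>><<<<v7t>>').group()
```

The match spans [2:10] → '<<vw4g>>'.

'<<vw4g>>'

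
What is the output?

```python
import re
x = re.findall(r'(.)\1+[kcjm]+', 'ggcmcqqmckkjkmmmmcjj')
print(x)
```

`\1` is not a pattern — it's the concrete string captured by group 1, re-applied verbatim.
One capturing group, so `findall` returns just the captured substring from each match — 2 in all.

['g', 'q']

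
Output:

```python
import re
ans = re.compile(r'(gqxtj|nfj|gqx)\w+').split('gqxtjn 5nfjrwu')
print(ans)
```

`|` is ordered: at each position the engine commits to the first alternative that works.
Matches to split on: at [0:6] → 'gqxtjn'; at [8:14] → 'nfjrwu'.
With a capturing group present, the delimiter's captured portion is kept in the result list.

['', 'gqxtj', ' 5', 'nfj', '']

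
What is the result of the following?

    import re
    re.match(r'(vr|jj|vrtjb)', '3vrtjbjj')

None

`re.match` won't scan ahead — the pattern has to work from the very first character.
Here the pattern fails at index 0, so the call returns None.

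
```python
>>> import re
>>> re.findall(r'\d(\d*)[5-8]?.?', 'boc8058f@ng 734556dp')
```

Pattern: a digit; then zero or more of a digit (captured); then optionally a character in [5-8], then optionally any character.
Walking the string: at [3:8] match '8058f', group 1 = '058'; at [12:19] match '734556d', group 1 = '34556'.
With a single group, `findall` returns only what that group captured — 2 items.

['058', '34556']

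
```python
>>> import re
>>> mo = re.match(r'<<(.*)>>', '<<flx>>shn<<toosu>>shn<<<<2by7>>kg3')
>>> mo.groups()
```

`re.match` only tries the pattern at the start of the string.
The match spans [0:32] → '<<flx>>shn<<toosu>>shn<<<<2by7>>'.
Captured: group 1 = 'flx>>shn<<toosu>>shn<<<<2by7'.

('flx>>shn<<toosu>>shn<<<<2by7',)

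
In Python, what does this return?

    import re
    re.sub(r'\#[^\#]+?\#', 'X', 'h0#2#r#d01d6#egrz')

'h0XrXegrz'

Each match is replaced by 'X'.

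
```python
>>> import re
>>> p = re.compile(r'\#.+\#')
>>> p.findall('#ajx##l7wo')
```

Matches: at [0:6] → '#ajx##'.
Since nothing is captured, `findall` lists the 1 matched substring directly.

['#ajx##']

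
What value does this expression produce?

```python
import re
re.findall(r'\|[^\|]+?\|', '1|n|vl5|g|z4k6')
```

['|n|', '|g|']

Since nothing is captured, `findall` lists the 2 matched substrings directly.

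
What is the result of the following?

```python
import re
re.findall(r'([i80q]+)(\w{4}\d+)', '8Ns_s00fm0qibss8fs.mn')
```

[('8', 'Ns_s00'), ('0q', 'ibss8')]

This matches one or more of one of [i80q] (captured); then exactly 4 of a word character, then one or more of a digit (captured).
Matches: at [0:7] match '8Ns_s00', groups = ('8', 'Ns_s00'); at [9:16] match '0qibss8', groups = ('0q', 'ibss8').
`findall` packs the 2 group values into a tuple for every match.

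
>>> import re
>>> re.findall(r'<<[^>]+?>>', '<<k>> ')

['<<k>>']

Scanning left to right: at [0:5] → '<<k>>'.
Since nothing is captured, `findall` lists the 1 matched substring directly.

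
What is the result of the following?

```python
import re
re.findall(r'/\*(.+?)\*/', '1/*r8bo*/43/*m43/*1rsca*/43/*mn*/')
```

['r8bo', 'm43/*1rsca', 'mn']

With the lazy modifier that quantifier settles for the fewest repetitions that let the rest of the pattern succeed (the atoms after it are unaffected and can still be greedy).
Scanning left to right: at [1:9] match '/*r8bo*/', group 1 = 'r8bo'; at [11:25] match '/*m43/*1rsca*/', group 1 = 'm43/*1rsca'; at [27:33] match '/*mn*/', group 1 = 'mn'.
Because there's exactly one group, `findall` drops the full match and keeps group 1 from each hit.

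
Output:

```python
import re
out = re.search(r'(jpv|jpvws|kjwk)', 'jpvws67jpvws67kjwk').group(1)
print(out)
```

`|` is ordered: at each position the engine commits to the first alternative that works.
`re.search` tries every starting position until one works.
The match spans [0:3] → 'jpv'.
Captured: group 1 = 'jpv'.

jpv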